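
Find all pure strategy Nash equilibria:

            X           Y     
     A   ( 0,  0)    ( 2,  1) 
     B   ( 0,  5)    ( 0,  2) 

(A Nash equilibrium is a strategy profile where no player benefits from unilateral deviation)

Nash equilibrium: (A, Y), (B, X)

Work:
Best responses:
  P1 vs X: payoffs [0, 0] → best response A/B (payoff 0)
  P1 vs Y: payoffs [2, 0] → best response A (payoff 2)
  P2 vs A: payoffs [0, 1] → best response Y (payoff 1)
  P2 vs B: payoffs [5, 2] → best response X (payoff 5)
Mutual best responses: (A,Y), (B,X) → Nash equilibria.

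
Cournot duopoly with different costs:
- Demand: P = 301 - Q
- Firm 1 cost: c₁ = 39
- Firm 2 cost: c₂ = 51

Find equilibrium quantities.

q₁* = 91.33, q₂* = 79.33

Work:
Reaction: q₁ = (301 - 39 - q₂)/2
Reaction: q₂ = (301 - 51 - q₁)/2
Solve simultaneously:
q₁* = (301 - 2×39 + 51)/3 = 91.33
q₂* = (301 - 2×51 + 39)/3 = 79.33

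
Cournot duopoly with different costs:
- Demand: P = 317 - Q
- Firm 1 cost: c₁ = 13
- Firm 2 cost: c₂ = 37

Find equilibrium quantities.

q₁* = 109.33, q₂* = 85.33

Work:
Reaction: q₁ = (317 - 13 - q₂)/2
Reaction: q₂ = (317 - 37 - q₁)/2
Solve simultaneously:
q₁* = (317 - 2×13 + 37)/3 = 109.33
q₂* = (317 - 2×37 + 13)/3 = 85.33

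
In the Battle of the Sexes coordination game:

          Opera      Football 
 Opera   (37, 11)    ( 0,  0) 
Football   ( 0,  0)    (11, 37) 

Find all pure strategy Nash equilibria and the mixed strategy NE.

Pure NE: (Opera, Opera) and (Football, Football); Mixed NE: p = 0.7708, q = 0.2292

Work:
Check pure NE:
(Opera, Opera): (37, 11) - no unilateral deviation beneficial
(Football, Football): (11, 37) - no unilateral deviation beneficial
Mixed NE: P1 plays Opera with p = 0.7708, P2 plays Opera with q = 0.2292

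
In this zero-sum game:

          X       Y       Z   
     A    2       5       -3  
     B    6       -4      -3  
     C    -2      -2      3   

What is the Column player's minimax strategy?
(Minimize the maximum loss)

Column should play Z, value = 3

Work:
Column player minimizes Row's maximum payoff:
Column X: max payoff to Row = 6
Column Y: max payoff to Row = 5
Column Z: max payoff to Row = 3
Minimum is 3, achieved by column Z.
Minimax strategy: Z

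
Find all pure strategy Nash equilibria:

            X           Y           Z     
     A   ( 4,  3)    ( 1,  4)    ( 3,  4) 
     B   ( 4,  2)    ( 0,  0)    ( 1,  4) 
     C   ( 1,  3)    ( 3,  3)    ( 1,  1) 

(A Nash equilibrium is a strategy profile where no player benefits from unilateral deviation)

Nash equilibrium: (A, Z), (C, Y)

Work:
Best responses:
  P1 vs X: payoffs [4, 4, 1] → best response A/B (payoff 4)
  P1 vs Y: payoffs [1, 0, 3] → best response C (payoff 3)
  P1 vs Z: payoffs [3, 1, 1] → best response A (payoff 3)
  P2 vs A: payoffs [3, 4, 4] → best response Y/Z (payoff 4)
  P2 vs B: payoffs [2, 0, 4] → best response Z (payoff 4)
  P2 vs C: payoffs [3, 3, 1] → best response X/Y (payoff 3)
Mutual best responses: (A,Z), (C,Y) → Nash equilibria.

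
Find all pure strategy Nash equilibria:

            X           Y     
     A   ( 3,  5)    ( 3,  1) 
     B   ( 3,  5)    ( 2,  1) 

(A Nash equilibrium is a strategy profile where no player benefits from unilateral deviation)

Nash equilibrium: (A, X), (B, X)

Work:
Best responses:
  P1 vs X: payoffs [3, 3] → best response A/B (payoff 3)
  P1 vs Y: payoffs [3, 2] → best response A (payoff 3)
  P2 vs A: payoffs [5, 1] → best response X (payoff 5)
  P2 vs B: payoffs [5, 1] → best response X (payoff 5)
Mutual best responses: (A,X), (B,X) → Nash equilibria.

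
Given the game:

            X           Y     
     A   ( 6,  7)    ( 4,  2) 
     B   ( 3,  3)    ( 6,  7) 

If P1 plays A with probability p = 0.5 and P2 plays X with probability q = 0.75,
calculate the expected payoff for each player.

E[P1] = 4.625, E[P2] = 4.875

Work:
E[P1] = p·q·π₁(A,X) + p·(1-q)·π₁(A,Y) + (1-p)·q·π₁(B,X) + (1-p)·(1-q)·π₁(B,Y)
= 0.5·0.75·6 + 0.5·0.25·4 + 0.5·0.75·3 + 0.5·0.25·6
= 4.625

E[P2] = 4.875 (similar calculation)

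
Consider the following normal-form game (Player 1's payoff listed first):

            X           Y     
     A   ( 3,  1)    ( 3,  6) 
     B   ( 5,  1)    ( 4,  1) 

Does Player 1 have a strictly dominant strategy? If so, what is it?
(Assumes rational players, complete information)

Yes, Player 1's strictly dominant strategy is B

Work:
A strategy strictly dominates another if it gives a strictly higher payoff against every opponent action. Compare each pair of P1's strategies column-by-column:
  A vs B: [3 vs 5, 3 vs 4] → A does not strictly dominate B (column X: 3 ≤ 5)
  B vs A: [5 vs 3, 4 vs 3] → B strictly dominates A
B strictly dominates every other strategy → strictly dominant.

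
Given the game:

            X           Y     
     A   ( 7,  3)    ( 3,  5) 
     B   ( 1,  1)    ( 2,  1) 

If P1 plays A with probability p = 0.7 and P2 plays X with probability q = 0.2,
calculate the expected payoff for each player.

E[P1] = 3.2, E[P2] = 3.52

Work:
E[P1] = p·q·π₁(A,X) + p·(1-q)·π₁(A,Y) + (1-p)·q·π₁(B,X) + (1-p)·(1-q)·π₁(B,Y)
= 0.7·0.2·7 + 0.7·0.8·3 + 0.3·0.2·1 + 0.3·0.8·2
= 3.2

E[P2] = 3.52 (similar calculation)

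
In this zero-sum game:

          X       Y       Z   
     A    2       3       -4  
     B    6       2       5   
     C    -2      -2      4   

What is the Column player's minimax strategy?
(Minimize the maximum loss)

Column should play Y, value = 3

Work:
Column player minimizes Row's maximum payoff:
Column X: max payoff to Row = 6
Column Y: max payoff to Row = 3
Column Z: max payoff to Row = 5
Minimum is 3, achieved by column Y.
Minimax strategy: Y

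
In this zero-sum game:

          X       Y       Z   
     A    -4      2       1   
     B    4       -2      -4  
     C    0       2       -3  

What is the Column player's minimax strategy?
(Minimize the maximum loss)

Column should play Z, value = 1

Work:
Column player minimizes Row's maximum payoff:
Column X: max payoff to Row = 4
Column Y: max payoff to Row = 2
Column Z: max payoff to Row = 1
Minimum is 1, achieved by column Z.
Minimax strategy: Z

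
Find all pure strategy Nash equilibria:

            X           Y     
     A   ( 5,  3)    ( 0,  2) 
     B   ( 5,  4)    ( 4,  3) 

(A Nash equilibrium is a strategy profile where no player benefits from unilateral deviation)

Nash equilibrium: (A, X), (B, X)

Work:
Best responses:
  P1 vs X: payoffs [5, 5] → best response A/B (payoff 5)
  P1 vs Y: payoffs [0, 4] → best response B (payoff 4)
  P2 vs A: payoffs [3, 2] → best response X (payoff 3)
  P2 vs B: payoffs [4, 3] → best response X (payoff 4)
Mutual best responses: (A,X), (B,X) → Nash equilibria.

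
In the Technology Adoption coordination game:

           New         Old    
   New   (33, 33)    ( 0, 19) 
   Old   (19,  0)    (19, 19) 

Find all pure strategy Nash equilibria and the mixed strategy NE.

Pure NE: (New, New) and (Old, Old); Mixed NE: p = 0.5758, q = 0.5758

Work:
Check pure NE:
(New, New): (33, 33) - no unilateral deviation beneficial
(Old, Old): (19, 19) - no unilateral deviation beneficial
Mixed NE: P1 plays New with p = 0.5758, P2 plays New with q = 0.5758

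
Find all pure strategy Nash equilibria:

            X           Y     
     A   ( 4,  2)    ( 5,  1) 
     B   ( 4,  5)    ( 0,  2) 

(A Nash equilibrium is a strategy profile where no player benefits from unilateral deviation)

Nash equilibrium: (A, X), (B, X)

Work:
Best responses:
  P1 vs X: payoffs [4, 4] → best response A/B (payoff 4)
  P1 vs Y: payoffs [5, 0] → best response A (payoff 5)
  P2 vs A: payoffs [2, 1] → best response X (payoff 2)
  P2 vs B: payoffs [5, 2] → best response X (payoff 5)
Mutual best responses: (A,X), (B,X) → Nash equilibria.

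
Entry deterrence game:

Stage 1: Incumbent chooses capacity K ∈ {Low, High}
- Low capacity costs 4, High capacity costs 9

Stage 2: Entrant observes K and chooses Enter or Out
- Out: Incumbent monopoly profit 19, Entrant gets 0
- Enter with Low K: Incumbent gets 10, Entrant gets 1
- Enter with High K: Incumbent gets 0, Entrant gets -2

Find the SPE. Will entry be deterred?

SPE: (High, Enter|Low, Out|High); Entry deterred. Incumbent net profit = 10

Work:
After Low K: Entrant enters (1 > 0)
After High K: Entrant stays out (-2 < 0)
Incumbent: Low → 10−4=6, High → 19−9=10
Incumbent chooses High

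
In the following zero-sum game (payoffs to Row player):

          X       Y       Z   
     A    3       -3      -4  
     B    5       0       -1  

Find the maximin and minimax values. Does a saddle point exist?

Maximin = -1, Minimax = -1, Saddle: True

Work:
Row minimums: [-4, -1] → maximin = -1
Column maximums: [5, 0, -1] → minimax = -1
Saddle point exists! Game value = -1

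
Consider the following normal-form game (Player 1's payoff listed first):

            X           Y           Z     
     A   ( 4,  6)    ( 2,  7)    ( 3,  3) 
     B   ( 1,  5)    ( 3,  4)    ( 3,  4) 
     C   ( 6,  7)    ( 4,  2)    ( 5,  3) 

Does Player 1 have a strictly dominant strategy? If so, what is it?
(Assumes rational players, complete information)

Yes, Player 1's strictly dominant strategy is C

Work:
A strategy strictly dominates another if it gives a strictly higher payoff against every opponent action. Compare each pair of P1's strategies column-by-column:
  A vs B: [4 vs 1, 2 vs 3, 3 vs 3] → A does not strictly dominate B (column Y: 2 ≤ 3)
  A vs C: [4 vs 6, 2 vs 4, 3 vs 5] → A does not strictly dominate C (column X: 4 ≤ 6)
  B vs A: [1 vs 4, 3 vs 2, 3 vs 3] → B does not strictly dominate A (column X: 1 ≤ 4)
  B vs C: [1 vs 6, 3 vs 4, 3 vs 5] → B does not strictly dominate C (column X: 1 ≤ 6)
  C vs A: [6 vs 4, 4 vs 2, 5 vs 3] → C strictly dominates A
  C vs B: [6 vs 1, 4 vs 3, 5 vs 3] → C strictly dominates B
C strictly dominates every other strategy → strictly dominant.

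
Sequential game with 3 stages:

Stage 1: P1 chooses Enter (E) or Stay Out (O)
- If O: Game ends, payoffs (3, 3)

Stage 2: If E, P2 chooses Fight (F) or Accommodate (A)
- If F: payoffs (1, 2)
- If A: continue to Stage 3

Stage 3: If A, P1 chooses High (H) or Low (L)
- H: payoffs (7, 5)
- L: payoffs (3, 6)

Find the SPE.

SPE: (E, A, H); Outcome (7, 5)

Work:
Stage 3: P1 chooses H (7 vs 3)
Stage 2: P2: F->2, A->5 (anticipating H). Choose A
Stage 1: P1: O->3, E->7 (anticipating A, H). Choose E
SPE path: E -> A -> H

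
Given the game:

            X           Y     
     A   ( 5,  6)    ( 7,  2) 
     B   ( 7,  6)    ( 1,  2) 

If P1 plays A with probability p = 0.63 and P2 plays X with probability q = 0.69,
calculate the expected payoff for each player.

E[P1] = 5.4424, E[P2] = 4.76

Work:
E[P1] = p·q·π₁(A,X) + p·(1-q)·π₁(A,Y) + (1-p)·q·π₁(B,X) + (1-p)·(1-q)·π₁(B,Y)
= 0.63·0.69·5 + 0.63·0.31·7 + 0.37·0.69·7 + 0.37·0.31·1
= 5.4424

E[P2] = 4.76 (similar calculation)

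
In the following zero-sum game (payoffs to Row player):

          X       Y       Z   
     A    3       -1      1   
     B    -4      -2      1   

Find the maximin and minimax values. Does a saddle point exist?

Maximin = -1, Minimax = -1, Saddle: True

Work:
Row minimums: [-1, -4] → maximin = -1
Column maximums: [3, -1, 1] → minimax = -1
Saddle point exists! Game value = -1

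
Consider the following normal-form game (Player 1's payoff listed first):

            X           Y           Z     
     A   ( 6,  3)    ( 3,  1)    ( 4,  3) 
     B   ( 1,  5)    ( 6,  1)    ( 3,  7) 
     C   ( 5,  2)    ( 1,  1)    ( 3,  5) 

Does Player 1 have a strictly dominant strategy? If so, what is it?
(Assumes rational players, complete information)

No strictly dominant strategy exists for Player 1

Work:
A strategy strictly dominates another if it gives a strictly higher payoff against every opponent action. Compare each pair of P1's strategies column-by-column:
  A vs B: [6 vs 1, 3 vs 6, 4 vs 3] → A does not strictly dominate B (column Y: 3 ≤ 6)
  A vs C: [6 vs 5, 3 vs 1, 4 vs 3] → A strictly dominates C
  B vs A: [1 vs 6, 6 vs 3, 3 vs 4] → B does not strictly dominate A (column X: 1 ≤ 6)
  B vs C: [1 vs 5, 6 vs 1, 3 vs 3] → B does not strictly dominate C (column X: 1 ≤ 5)
  C vs A: [5 vs 6, 1 vs 3, 3 vs 4] → C does not strictly dominate A (column X: 5 ≤ 6)
  C vs B: [5 vs 1, 1 vs 6, 3 vs 3] → C does not strictly dominate B (column Y: 1 ≤ 6)
No single strategy strictly dominates all others → no strictly dominant strategy.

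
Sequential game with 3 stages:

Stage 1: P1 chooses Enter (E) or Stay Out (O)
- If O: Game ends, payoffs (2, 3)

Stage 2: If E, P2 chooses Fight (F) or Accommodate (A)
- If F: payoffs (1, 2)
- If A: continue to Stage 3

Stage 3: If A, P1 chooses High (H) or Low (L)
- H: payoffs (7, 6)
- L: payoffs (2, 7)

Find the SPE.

SPE: (E, A, H); Outcome (7, 6)

Work:
Stage 3: P1 chooses H (7 vs 2)
Stage 2: P2: F->2, A->6 (anticipating H). Choose A
Stage 1: P1: O->2, E->7 (anticipating A, H). Choose E
SPE path: E -> A -> H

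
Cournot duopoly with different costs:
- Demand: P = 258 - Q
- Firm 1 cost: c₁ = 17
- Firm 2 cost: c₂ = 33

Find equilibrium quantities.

q₁* = 85.67, q₂* = 69.67

Work:
Reaction: q₁ = (258 - 17 - q₂)/2
Reaction: q₂ = (258 - 33 - q₁)/2
Solve simultaneously:
q₁* = (258 - 2×17 + 33)/3 = 85.67
q₂* = (258 - 2×33 + 17)/3 = 69.67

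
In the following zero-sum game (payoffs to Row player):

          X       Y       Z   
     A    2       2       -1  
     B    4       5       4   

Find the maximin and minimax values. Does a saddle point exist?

Maximin = 4, Minimax = 4, Saddle: True

Work:
Row minimums: [-1, 4] → maximin = 4
Column maximums: [4, 5, 4] → minimax = 4
Saddle point exists! Game value = 4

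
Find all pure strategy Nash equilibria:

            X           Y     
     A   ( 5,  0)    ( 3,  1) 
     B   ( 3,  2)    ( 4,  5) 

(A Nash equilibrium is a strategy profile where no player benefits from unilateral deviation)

Nash equilibrium: (B, Y)

Work:
Best responses:
  P1 vs X: payoffs [5, 3] → best response A (payoff 5)
  P1 vs Y: payoffs [3, 4] → best response B (payoff 4)
  P2 vs A: payoffs [0, 1] → best response Y (payoff 1)
  P2 vs B: payoffs [2, 5] → best response Y (payoff 5)
Mutual best responses: (B,Y) → Nash equilibria.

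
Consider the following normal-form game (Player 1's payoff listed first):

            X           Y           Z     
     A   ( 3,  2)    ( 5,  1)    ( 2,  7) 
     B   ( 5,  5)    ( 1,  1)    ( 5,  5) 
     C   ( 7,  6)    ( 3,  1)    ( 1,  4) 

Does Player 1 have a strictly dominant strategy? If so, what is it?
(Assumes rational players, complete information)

No strictly dominant strategy exists for Player 1

Work:
A strategy strictly dominates another if it gives a strictly higher payoff against every opponent action. Compare each pair of P1's strategies column-by-column:
  A vs B: [3 vs 5, 5 vs 1, 2 vs 5] → A does not strictly dominate B (column X: 3 ≤ 5)
  A vs C: [3 vs 7, 5 vs 3, 2 vs 1] → A does not strictly dominate C (column X: 3 ≤ 7)
  B vs A: [5 vs 3, 1 vs 5, 5 vs 2] → B does not strictly dominate A (column Y: 1 ≤ 5)
  B vs C: [5 vs 7, 1 vs 3, 5 vs 1] → B does not strictly dominate C (column X: 5 ≤ 7)
  C vs A: [7 vs 3, 3 vs 5, 1 vs 2] → C does not strictly dominate A (column Y: 3 ≤ 5)
  C vs B: [7 vs 5, 3 vs 1, 1 vs 5] → C does not strictly dominate B (column Z: 1 ≤ 5)
No single strategy strictly dominates all others → no strictly dominant strategy.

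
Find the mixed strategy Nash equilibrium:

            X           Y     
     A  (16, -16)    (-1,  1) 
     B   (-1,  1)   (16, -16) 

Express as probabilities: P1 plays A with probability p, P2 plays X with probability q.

p = 0.5, q = 0.5

Work:
Find probabilities that make opponent indifferent:
P2 chooses q to make P1 indifferent between A and B
P1 chooses p to make P2 indifferent between X and Y
Mixed NE: P1 plays (A: 0.5, B: 0.5), P2 plays (X: 0.5, Y: 0.5)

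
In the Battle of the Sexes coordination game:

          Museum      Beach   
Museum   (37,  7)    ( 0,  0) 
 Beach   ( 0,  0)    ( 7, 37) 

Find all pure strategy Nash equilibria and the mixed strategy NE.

Pure NE: (Museum, Museum) and (Beach, Beach); Mixed NE: p = 0.8409, q = 0.1591

Work:
Check pure NE:
(Museum, Museum): (37, 7) - no unilateral deviation beneficial
(Beach, Beach): (7, 37) - no unilateral deviation beneficial
Mixed NE: P1 plays Museum with p = 0.8409, P2 plays Museum with q = 0.1591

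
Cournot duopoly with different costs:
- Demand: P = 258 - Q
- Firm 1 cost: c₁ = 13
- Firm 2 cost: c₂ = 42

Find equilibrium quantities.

q₁* = 91.33, q₂* = 62.33

Work:
Reaction: q₁ = (258 - 13 - q₂)/2
Reaction: q₂ = (258 - 42 - q₁)/2
Solve simultaneously:
q₁* = (258 - 2×13 + 42)/3 = 91.33
q₂* = (258 - 2×42 + 13)/3 = 62.33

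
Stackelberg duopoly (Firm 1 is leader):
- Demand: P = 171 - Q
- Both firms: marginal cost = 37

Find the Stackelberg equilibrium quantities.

q₁* (leader) = 67.0, q₂* (follower) = 33.5

Work:
Follower's reaction: q₂ = (a - c - q₁)/2
Leader substitutes: π₁ = q₁·(a - q₁ - (a-c-q₁)/2 - c)
FOC: q₁* = (171 - 37)/2 = 67.00
Then: q₂* = (171 - 37 - 67.0)/2 = 33.50
Leader has first-mover advantage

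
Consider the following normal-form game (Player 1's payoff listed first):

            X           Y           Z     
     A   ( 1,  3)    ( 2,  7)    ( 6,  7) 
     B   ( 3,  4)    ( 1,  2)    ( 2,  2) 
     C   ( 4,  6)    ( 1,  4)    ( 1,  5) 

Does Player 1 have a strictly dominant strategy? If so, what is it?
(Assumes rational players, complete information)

No strictly dominant strategy exists for Player 1

Work:
A strategy strictly dominates another if it gives a strictly higher payoff against every opponent action. Compare each pair of P1's strategies column-by-column:
  A vs B: [1 vs 3, 2 vs 1, 6 vs 2] → A does not strictly dominate B (column X: 1 ≤ 3)
  A vs C: [1 vs 4, 2 vs 1, 6 vs 1] → A does not strictly dominate C (column X: 1 ≤ 4)
  B vs A: [3 vs 1, 1 vs 2, 2 vs 6] → B does not strictly dominate A (column Y: 1 ≤ 2)
  B vs C: [3 vs 4, 1 vs 1, 2 vs 1] → B does not strictly dominate C (column X: 3 ≤ 4)
  C vs A: [4 vs 1, 1 vs 2, 1 vs 6] → C does not strictly dominate A (column Y: 1 ≤ 2)
  C vs B: [4 vs 3, 1 vs 1, 1 vs 2] → C does not strictly dominate B (column Y: 1 ≤ 1)
No single strategy strictly dominates all others → no strictly dominant strategy.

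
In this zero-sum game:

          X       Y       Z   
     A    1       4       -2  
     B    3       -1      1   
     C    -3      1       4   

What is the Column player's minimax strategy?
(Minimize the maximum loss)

Column should play X, value = 3

Work:
Column player minimizes Row's maximum payoff:
Column X: max payoff to Row = 3
Column Y: max payoff to Row = 4
Column Z: max payoff to Row = 4
Minimum is 3, achieved by column X.
Minimax strategy: X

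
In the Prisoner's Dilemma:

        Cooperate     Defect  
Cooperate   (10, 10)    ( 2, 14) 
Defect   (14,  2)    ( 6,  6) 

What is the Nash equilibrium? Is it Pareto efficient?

(Defect, Defect) is NE; not Pareto efficient

Work:
Defect dominates Cooperate for both players:
If P2 cooperates: Defect (14) > Cooperate (10)
If P2 defects: Defect (6) > Cooperate (2)
NE: (Defect, Defect) with payoff (6, 6)
But (Cooperate, Cooperate) = (10, 10) Pareto dominates (6, 6)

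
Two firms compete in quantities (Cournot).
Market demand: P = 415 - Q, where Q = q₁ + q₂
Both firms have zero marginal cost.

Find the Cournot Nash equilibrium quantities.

q₁* = q₂* = 138.33; P* = 138.33

Work:
Profit: π_i = P·q_i = (a - q_i - q_j)·q_i
FOC: ∂π_i/∂q_i = a - 2q_i - q_j = 0
Reaction function: q_i = (415 - q_j)/2
Symmetry: q* = 415/3 = 138.33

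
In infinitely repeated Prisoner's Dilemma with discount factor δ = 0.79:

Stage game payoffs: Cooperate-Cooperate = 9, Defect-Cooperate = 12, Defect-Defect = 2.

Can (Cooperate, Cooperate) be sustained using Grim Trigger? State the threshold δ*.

δ* = 0.3; since δ = 0.79 ≥ 0.3, cooperation can be sustained

Work:
For Grim Trigger:
Cooperate forever: 9/(1-δ)
Defect then punished: 12 + 2·δ/(1-δ)
Need: 9/(1-δ) ≥ 12 + 2·δ/(1-δ)
Solving: δ ≥ (T-R)/(T-P) = (12-9)/(12-2) = 0.3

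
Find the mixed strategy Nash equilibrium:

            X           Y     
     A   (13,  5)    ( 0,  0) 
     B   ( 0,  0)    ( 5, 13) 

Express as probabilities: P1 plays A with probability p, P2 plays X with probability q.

p = 0.7222, q = 0.2778

Work:
Find probabilities that make opponent indifferent:
P2 chooses q to make P1 indifferent between A and B
P1 chooses p to make P2 indifferent between X and Y
Mixed NE: P1 plays (A: 0.7222, B: 0.2778), P2 plays (X: 0.2778, Y: 0.7222)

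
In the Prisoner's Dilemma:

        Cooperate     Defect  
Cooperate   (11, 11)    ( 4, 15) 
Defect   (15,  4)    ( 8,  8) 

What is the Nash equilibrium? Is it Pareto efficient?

(Defect, Defect) is NE; not Pareto efficient

Work:
Defect dominates Cooperate for both players:
If P2 cooperates: Defect (15) > Cooperate (11)
If P2 defects: Defect (8) > Cooperate (4)
NE: (Defect, Defect) with payoff (8, 8)
But (Cooperate, Cooperate) = (11, 11) Pareto dominates (8, 8)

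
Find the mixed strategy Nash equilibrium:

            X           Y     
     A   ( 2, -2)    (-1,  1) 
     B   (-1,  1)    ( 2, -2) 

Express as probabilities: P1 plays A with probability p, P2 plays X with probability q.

p = 0.5, q = 0.5

Work:
Find probabilities that make opponent indifferent:
P2 chooses q to make P1 indifferent between A and B
P1 chooses p to make P2 indifferent between X and Y
Mixed NE: P1 plays (A: 0.5, B: 0.5), P2 plays (X: 0.5, Y: 0.5)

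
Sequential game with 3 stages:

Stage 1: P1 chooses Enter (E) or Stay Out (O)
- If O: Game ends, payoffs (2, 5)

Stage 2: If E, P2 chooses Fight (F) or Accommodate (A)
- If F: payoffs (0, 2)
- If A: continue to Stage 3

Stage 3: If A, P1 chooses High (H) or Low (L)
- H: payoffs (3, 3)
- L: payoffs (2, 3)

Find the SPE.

SPE: (E, A, H); Outcome (3, 3)

Work:
Stage 3: P1 chooses H (3 vs 2)
Stage 2: P2: F->2, A->3 (anticipating H). Choose A
Stage 1: P1: O->2, E->3 (anticipating A, H). Choose E
SPE path: E -> A -> H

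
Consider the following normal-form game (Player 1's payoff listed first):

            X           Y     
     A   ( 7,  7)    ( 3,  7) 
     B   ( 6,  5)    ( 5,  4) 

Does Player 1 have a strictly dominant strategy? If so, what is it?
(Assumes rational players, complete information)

No strictly dominant strategy exists for Player 1

Work:
A strategy strictly dominates another if it gives a strictly higher payoff against every opponent action. Compare each pair of P1's strategies column-by-column:
  A vs B: [7 vs 6, 3 vs 5] → A does not strictly dominate B (column Y: 3 ≤ 5)
  B vs A: [6 vs 7, 5 vs 3] → B does not strictly dominate A (column X: 6 ≤ 7)
No single strategy strictly dominates all others → no strictly dominant strategy.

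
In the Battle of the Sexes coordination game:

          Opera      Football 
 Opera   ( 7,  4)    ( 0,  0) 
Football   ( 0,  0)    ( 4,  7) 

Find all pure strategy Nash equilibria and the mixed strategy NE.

Pure NE: (Opera, Opera) and (Football, Football); Mixed NE: p = 0.6364, q = 0.3636

Work:
Check pure NE:
(Opera, Opera): (7, 4) - no unilateral deviation beneficial
(Football, Football): (4, 7) - no unilateral deviation beneficial
Mixed NE: P1 plays Opera with p = 0.6364, P2 plays Opera with q = 0.3636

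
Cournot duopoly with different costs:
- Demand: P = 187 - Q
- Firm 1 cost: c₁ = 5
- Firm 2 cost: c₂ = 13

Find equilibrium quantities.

q₁* = 63.33, q₂* = 55.33

Work:
Reaction: q₁ = (187 - 5 - q₂)/2
Reaction: q₂ = (187 - 13 - q₁)/2
Solve simultaneously:
q₁* = (187 - 2×5 + 13)/3 = 63.33
q₂* = (187 - 2×13 + 5)/3 = 55.33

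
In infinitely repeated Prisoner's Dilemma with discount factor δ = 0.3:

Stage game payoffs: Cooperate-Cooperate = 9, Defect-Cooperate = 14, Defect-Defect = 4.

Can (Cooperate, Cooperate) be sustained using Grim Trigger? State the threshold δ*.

δ* = 0.5; since δ = 0.3 < 0.5, cooperation cannot be sustained

Work:
For Grim Trigger:
Cooperate forever: 9/(1-δ)
Defect then punished: 14 + 4·δ/(1-δ)
Need: 9/(1-δ) ≥ 14 + 4·δ/(1-δ)
Solving: δ ≥ (T-R)/(T-P) = (14-9)/(14-4) = 0.5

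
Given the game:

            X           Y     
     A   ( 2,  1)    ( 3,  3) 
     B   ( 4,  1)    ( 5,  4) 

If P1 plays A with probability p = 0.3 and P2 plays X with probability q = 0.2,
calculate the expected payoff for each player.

E[P1] = 4.2, E[P2] = 3.16

Work:
E[P1] = p·q·π₁(A,X) + p·(1-q)·π₁(A,Y) + (1-p)·q·π₁(B,X) + (1-p)·(1-q)·π₁(B,Y)
= 0.3·0.2·2 + 0.3·0.8·3 + 0.7·0.2·4 + 0.7·0.8·5
= 4.2

E[P2] = 3.16 (similar calculation)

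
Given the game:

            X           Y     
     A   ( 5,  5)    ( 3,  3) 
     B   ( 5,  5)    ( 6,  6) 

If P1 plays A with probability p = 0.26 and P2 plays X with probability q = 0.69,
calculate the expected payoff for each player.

E[P1] = 5.0682, E[P2] = 5.0682

Work:
E[P1] = p·q·π₁(A,X) + p·(1-q)·π₁(A,Y) + (1-p)·q·π₁(B,X) + (1-p)·(1-q)·π₁(B,Y)
= 0.26·0.69·5 + 0.26·0.31·3 + 0.74·0.69·5 + 0.74·0.31·6
= 5.0682

E[P2] = 5.0682 (similar calculation)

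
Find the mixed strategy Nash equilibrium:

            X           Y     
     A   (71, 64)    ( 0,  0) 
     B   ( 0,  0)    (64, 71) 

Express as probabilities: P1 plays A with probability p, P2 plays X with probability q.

p = 0.5259, q = 0.4741

Work:
Find probabilities that make opponent indifferent:
P2 chooses q to make P1 indifferent between A and B
P1 chooses p to make P2 indifferent between X and Y
Mixed NE: P1 plays (A: 0.5259, B: 0.4741), P2 plays (X: 0.4741, Y: 0.5259)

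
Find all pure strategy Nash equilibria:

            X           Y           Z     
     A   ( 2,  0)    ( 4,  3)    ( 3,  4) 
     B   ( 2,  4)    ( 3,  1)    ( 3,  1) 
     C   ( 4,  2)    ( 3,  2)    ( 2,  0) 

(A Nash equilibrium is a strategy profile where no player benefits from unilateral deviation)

Nash equilibrium: (A, Z), (C, X)

Work:
Best responses:
  P1 vs X: payoffs [2, 2, 4] → best response C (payoff 4)
  P1 vs Y: payoffs [4, 3, 3] → best response A (payoff 4)
  P1 vs Z: payoffs [3, 3, 2] → best response A/B (payoff 3)
  P2 vs A: payoffs [0, 3, 4] → best response Z (payoff 4)
  P2 vs B: payoffs [4, 1, 1] → best response X (payoff 4)
  P2 vs C: payoffs [2, 2, 0] → best response X/Y (payoff 2)
Mutual best responses: (A,Z), (C,X) → Nash equilibria.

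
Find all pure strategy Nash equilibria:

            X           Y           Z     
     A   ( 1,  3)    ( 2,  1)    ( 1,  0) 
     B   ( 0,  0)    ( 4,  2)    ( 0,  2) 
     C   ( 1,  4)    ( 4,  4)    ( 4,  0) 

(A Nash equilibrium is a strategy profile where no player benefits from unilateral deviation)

Nash equilibrium: (A, X), (B, Y), (C, X), (C, Y)

Work:
Best responses:
  P1 vs X: payoffs [1, 0, 1] → best response A/C (payoff 1)
  P1 vs Y: payoffs [2, 4, 4] → best response B/C (payoff 4)
  P1 vs Z: payoffs [1, 0, 4] → best response C (payoff 4)
  P2 vs A: payoffs [3, 1, 0] → best response X (payoff 3)
  P2 vs B: payoffs [0, 2, 2] → best response Y/Z (payoff 2)
  P2 vs C: payoffs [4, 4, 0] → best response X/Y (payoff 4)
Mutual best responses: (A,X), (B,Y), (C,X), (C,Y) → Nash equilibria.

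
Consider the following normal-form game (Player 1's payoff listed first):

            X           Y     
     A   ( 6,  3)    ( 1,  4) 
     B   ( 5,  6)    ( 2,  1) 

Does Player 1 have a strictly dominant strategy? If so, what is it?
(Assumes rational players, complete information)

No strictly dominant strategy exists for Player 1

Work:
A strategy strictly dominates another if it gives a strictly higher payoff against every opponent action. Compare each pair of P1's strategies column-by-column:
  A vs B: [6 vs 5, 1 vs 2] → A does not strictly dominate B (column Y: 1 ≤ 2)
  B vs A: [5 vs 6, 2 vs 1] → B does not strictly dominate A (column X: 5 ≤ 6)
No single strategy strictly dominates all others → no strictly dominant strategy.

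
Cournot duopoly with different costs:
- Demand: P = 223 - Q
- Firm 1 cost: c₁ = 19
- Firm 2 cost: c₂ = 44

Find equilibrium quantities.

q₁* = 76.33, q₂* = 51.33

Work:
Reaction: q₁ = (223 - 19 - q₂)/2
Reaction: q₂ = (223 - 44 - q₁)/2
Solve simultaneously:
q₁* = (223 - 2×19 + 44)/3 = 76.33
q₂* = (223 - 2×44 + 19)/3 = 51.33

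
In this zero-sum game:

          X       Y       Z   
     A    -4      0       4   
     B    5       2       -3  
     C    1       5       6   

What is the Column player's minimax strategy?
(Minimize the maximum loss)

Column should play X or Y (all achieve the minimum), value = 5

Work:
Column player minimizes Row's maximum payoff:
Column X: max payoff to Row = 5
Column Y: max payoff to Row = 5
Column Z: max payoff to Row = 6
Minimum is 5, achieved by columns X, Y (tied).
Each of X or Y is a minimax strategy.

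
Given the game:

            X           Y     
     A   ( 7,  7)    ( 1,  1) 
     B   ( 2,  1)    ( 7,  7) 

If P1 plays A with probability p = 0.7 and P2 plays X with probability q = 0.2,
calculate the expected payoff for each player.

E[P1] = 3.34, E[P2] = 3.28

Work:
E[P1] = p·q·π₁(A,X) + p·(1-q)·π₁(A,Y) + (1-p)·q·π₁(B,X) + (1-p)·(1-q)·π₁(B,Y)
= 0.7·0.2·7 + 0.7·0.8·1 + 0.3·0.2·2 + 0.3·0.8·7
= 3.34

E[P2] = 3.28 (similar calculation)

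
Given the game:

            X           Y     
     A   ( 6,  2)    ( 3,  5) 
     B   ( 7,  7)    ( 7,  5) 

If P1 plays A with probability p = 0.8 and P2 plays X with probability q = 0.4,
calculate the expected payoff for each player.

E[P1] = 4.76, E[P2] = 4.2

Work:
E[P1] = p·q·π₁(A,X) + p·(1-q)·π₁(A,Y) + (1-p)·q·π₁(B,X) + (1-p)·(1-q)·π₁(B,Y)
= 0.8·0.4·6 + 0.8·0.6·3 + 0.2·0.4·7 + 0.2·0.6·7
= 4.76

E[P2] = 4.2 (similar calculation)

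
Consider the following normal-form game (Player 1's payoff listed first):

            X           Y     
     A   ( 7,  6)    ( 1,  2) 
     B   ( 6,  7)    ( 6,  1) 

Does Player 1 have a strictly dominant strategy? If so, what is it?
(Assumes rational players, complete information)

No strictly dominant strategy exists for Player 1

Work:
A strategy strictly dominates another if it gives a strictly higher payoff against every opponent action. Compare each pair of P1's strategies column-by-column:
  A vs B: [7 vs 6, 1 vs 6] → A does not strictly dominate B (column Y: 1 ≤ 6)
  B vs A: [6 vs 7, 6 vs 1] → B does not strictly dominate A (column X: 6 ≤ 7)
No single strategy strictly dominates all others → no strictly dominant strategy.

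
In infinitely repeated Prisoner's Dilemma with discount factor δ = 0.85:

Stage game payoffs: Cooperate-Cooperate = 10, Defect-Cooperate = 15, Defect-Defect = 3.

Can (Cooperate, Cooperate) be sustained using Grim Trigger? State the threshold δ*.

δ* = 0.4167; since δ = 0.85 ≥ 0.4167, cooperation can be sustained

Work:
For Grim Trigger:
Cooperate forever: 10/(1-δ)
Defect then punished: 15 + 3·δ/(1-δ)
Need: 10/(1-δ) ≥ 15 + 3·δ/(1-δ)
Solving: δ ≥ (T-R)/(T-P) = (15-10)/(15-3) = 0.4167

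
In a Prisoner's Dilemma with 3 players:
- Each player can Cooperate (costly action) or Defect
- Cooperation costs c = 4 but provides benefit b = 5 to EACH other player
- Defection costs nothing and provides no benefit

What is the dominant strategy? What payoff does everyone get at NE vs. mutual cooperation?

Dominant: Defect; NE payoff = 0; Coop payoff = 6

Work:
Defect dominates (saves cost c = 4, benefit to others is external)
NE: All defect → everyone gets 0
If all cooperate: each receives (2)×5 - 4 = 6
Social dilemma: 6 > 0 but NE gives 0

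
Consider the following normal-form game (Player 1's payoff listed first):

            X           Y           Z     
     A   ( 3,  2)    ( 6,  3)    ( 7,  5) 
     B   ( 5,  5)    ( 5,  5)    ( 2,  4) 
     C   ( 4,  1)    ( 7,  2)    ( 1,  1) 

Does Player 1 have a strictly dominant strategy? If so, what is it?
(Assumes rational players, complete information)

No strictly dominant strategy exists for Player 1

Work:
A strategy strictly dominates another if it gives a strictly higher payoff against every opponent action. Compare each pair of P1's strategies column-by-column:
  A vs B: [3 vs 5, 6 vs 5, 7 vs 2] → A does not strictly dominate B (column X: 3 ≤ 5)
  A vs C: [3 vs 4, 6 vs 7, 7 vs 1] → A does not strictly dominate C (column X: 3 ≤ 4)
  B vs A: [5 vs 3, 5 vs 6, 2 vs 7] → B does not strictly dominate A (column Y: 5 ≤ 6)
  B vs C: [5 vs 4, 5 vs 7, 2 vs 1] → B does not strictly dominate C (column Y: 5 ≤ 7)
  C vs A: [4 vs 3, 7 vs 6, 1 vs 7] → C does not strictly dominate A (column Z: 1 ≤ 7)
  C vs B: [4 vs 5, 7 vs 5, 1 vs 2] → C does not strictly dominate B (column X: 4 ≤ 5)
No single strategy strictly dominates all others → no strictly dominant strategy.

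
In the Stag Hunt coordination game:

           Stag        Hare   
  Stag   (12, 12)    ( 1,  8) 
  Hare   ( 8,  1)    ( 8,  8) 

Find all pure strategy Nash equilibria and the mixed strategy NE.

Pure NE: (Stag, Stag) and (Hare, Hare); Mixed NE: p = 0.6364, q = 0.6364

Work:
Check pure NE:
(Stag, Stag): (12, 12) - no unilateral deviation beneficial
(Hare, Hare): (8, 8) - no unilateral deviation beneficial
Mixed NE: P1 plays Stag with p = 0.6364, P2 plays Stag with q = 0.6364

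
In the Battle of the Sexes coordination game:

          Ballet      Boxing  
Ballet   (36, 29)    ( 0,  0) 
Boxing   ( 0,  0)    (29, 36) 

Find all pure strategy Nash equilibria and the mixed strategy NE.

Pure NE: (Ballet, Ballet) and (Boxing, Boxing); Mixed NE: p = 0.5538, q = 0.4462

Work:
Check pure NE:
(Ballet, Ballet): (36, 29) - no unilateral deviation beneficial
(Boxing, Boxing): (29, 36) - no unilateral deviation beneficial
Mixed NE: P1 plays Ballet with p = 0.5538, P2 plays Ballet with q = 0.4462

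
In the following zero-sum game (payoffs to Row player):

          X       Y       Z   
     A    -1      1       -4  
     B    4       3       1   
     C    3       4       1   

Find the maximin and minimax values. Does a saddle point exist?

Maximin = 1, Minimax = 1, Saddle: True

Work:
Row minimums: [-4, 1, 1] → maximin = 1
Column maximums: [4, 4, 1] → minimax = 1
Saddle point exists! Game value = 1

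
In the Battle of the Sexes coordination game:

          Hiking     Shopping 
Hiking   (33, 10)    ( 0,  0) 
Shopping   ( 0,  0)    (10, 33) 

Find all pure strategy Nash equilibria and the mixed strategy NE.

Pure NE: (Hiking, Hiking) and (Shopping, Shopping); Mixed NE: p = 0.7674, q = 0.2326

Work:
Check pure NE:
(Hiking, Hiking): (33, 10) - no unilateral deviation beneficial
(Shopping, Shopping): (10, 33) - no unilateral deviation beneficial
Mixed NE: P1 plays Hiking with p = 0.7674, P2 plays Hiking with q = 0.2326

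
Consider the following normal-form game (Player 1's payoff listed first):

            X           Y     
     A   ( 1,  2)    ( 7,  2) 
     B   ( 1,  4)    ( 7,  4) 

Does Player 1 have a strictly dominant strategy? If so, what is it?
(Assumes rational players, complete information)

No strictly dominant strategy exists for Player 1

Work:
A strategy strictly dominates another if it gives a strictly higher payoff against every opponent action. Compare each pair of P1's strategies column-by-column:
  A vs B: [1 vs 1, 7 vs 7] → A does not strictly dominate B (column X: 1 ≤ 1)
  B vs A: [1 vs 1, 7 vs 7] → B does not strictly dominate A (column X: 1 ≤ 1)
No single strategy strictly dominates all others → no strictly dominant strategy.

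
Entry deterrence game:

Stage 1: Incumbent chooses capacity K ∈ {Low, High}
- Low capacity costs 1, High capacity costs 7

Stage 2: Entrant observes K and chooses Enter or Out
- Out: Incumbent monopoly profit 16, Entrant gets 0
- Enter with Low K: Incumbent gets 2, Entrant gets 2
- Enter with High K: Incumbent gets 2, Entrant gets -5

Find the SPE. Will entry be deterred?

SPE: (High, Enter|Low, Out|High); Entry deterred. Incumbent net profit = 9

Work:
After Low K: Entrant enters (2 > 0)
After High K: Entrant stays out (-5 < 0)
Incumbent: Low → 2−1=1, High → 16−7=9
Incumbent chooses High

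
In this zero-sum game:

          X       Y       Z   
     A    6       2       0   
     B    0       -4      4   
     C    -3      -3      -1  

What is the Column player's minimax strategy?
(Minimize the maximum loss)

Column should play Y, value = 2

Work:
Column player minimizes Row's maximum payoff:
Column X: max payoff to Row = 6
Column Y: max payoff to Row = 2
Column Z: max payoff to Row = 4
Minimum is 2, achieved by column Y.
Minimax strategy: Y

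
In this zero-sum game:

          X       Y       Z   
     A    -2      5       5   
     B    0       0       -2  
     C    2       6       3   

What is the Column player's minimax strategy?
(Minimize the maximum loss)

Column should play X, value = 2

Work:
Column player minimizes Row's maximum payoff:
Column X: max payoff to Row = 2
Column Y: max payoff to Row = 6
Column Z: max payoff to Row = 5
Minimum is 2, achieved by column X.
Minimax strategy: X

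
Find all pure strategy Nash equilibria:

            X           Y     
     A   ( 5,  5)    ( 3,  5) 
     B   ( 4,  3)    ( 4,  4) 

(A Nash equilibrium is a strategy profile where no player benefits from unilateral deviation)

Nash equilibrium: (A, X), (B, Y)

Work:
Best responses:
  P1 vs X: payoffs [5, 4] → best response A (payoff 5)
  P1 vs Y: payoffs [3, 4] → best response B (payoff 4)
  P2 vs A: payoffs [5, 5] → best response X/Y (payoff 5)
  P2 vs B: payoffs [3, 4] → best response Y (payoff 4)
Mutual best responses: (A,X), (B,Y) → Nash equilibria.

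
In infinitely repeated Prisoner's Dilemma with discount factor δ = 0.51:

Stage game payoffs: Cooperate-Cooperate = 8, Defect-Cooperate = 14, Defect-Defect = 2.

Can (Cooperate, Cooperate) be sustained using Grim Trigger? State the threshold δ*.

δ* = 0.5; since δ = 0.51 ≥ 0.5, cooperation can be sustained

Work:
For Grim Trigger:
Cooperate forever: 8/(1-δ)
Defect then punished: 14 + 2·δ/(1-δ)
Need: 8/(1-δ) ≥ 14 + 2·δ/(1-δ)
Solving: δ ≥ (T-R)/(T-P) = (14-8)/(14-2) = 0.5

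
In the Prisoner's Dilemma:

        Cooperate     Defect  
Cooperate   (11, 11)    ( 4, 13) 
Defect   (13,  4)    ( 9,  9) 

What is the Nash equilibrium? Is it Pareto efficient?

(Defect, Defect) is NE; not Pareto efficient

Work:
Defect dominates Cooperate for both players:
If P2 cooperates: Defect (13) > Cooperate (11)
If P2 defects: Defect (9) > Cooperate (4)
NE: (Defect, Defect) with payoff (9, 9)
But (Cooperate, Cooperate) = (11, 11) Pareto dominates (9, 9)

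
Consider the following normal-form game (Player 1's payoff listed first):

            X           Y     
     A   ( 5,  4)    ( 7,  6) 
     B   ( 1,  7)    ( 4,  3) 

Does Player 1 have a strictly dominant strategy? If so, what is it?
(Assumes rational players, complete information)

Yes, Player 1's strictly dominant strategy is A

Work:
A strategy strictly dominates another if it gives a strictly higher payoff against every opponent action. Compare each pair of P1's strategies column-by-column:
  A vs B: [5 vs 1, 7 vs 4] → A strictly dominates B
  B vs A: [1 vs 5, 4 vs 7] → B does not strictly dominate A (column X: 1 ≤ 5)
A strictly dominates every other strategy → strictly dominant.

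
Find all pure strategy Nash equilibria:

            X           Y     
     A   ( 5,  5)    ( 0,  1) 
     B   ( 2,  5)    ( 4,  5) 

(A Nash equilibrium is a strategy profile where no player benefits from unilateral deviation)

Nash equilibrium: (A, X), (B, Y)

Work:
Best responses:
  P1 vs X: payoffs [5, 2] → best response A (payoff 5)
  P1 vs Y: payoffs [0, 4] → best response B (payoff 4)
  P2 vs A: payoffs [5, 1] → best response X (payoff 5)
  P2 vs B: payoffs [5, 5] → best response X/Y (payoff 5)
Mutual best responses: (A,X), (B,Y) → Nash equilibria.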